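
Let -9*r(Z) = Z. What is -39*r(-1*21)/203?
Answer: -13/29 ≈ -0.44828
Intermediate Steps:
r(Z) = -Z/9
-39*r(-1*21)/203 = -39*(-(-1)*21/9)/203 = -39*(-⅑*(-21))/203 = -91/203 = -39*1/87 = -13/29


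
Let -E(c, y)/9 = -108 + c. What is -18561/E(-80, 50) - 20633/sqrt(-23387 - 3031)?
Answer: -6187/564 + 20633*I*sqrt(26418)/26418 ≈ -10.97 + 126.94*I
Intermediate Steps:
E(c, y) = 972 - 9*c (E(c, y) = -9*(-108 + c) = 972 - 9*c)
-18561/E(-80, 50) - 20633/sqrt(-23387 - 3031) = -18561/(972 - 9*(-80)) - 20633/sqrt(-23387 - 3031) = -18561/(972 + 720) - 20633*(-I*sqrt(26418)/26418) = -18561/1692 - 20633*(-I*sqrt(26418)/26418) = -18561*1/1692 - (-20633)*I*sqrt(26418)/26418 = -6187/564 + 20633*I*sqrt(26418)/26418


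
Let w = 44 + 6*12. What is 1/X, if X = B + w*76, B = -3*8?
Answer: 1/8792 ≈ 0.00011374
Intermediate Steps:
B = -24
w = 116 (w = 44 + 72 = 116)
X = 8792 (X = -24 + 116*76 = -24 + 8816 = 8792)
1/X = 1/8792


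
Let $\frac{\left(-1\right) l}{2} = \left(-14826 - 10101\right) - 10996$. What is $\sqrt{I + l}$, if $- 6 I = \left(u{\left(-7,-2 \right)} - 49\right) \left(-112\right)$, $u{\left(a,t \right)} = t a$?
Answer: $\frac{\sqrt{640734}}{3} \approx 266.82$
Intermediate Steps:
$u{\left(a,t \right)} = a t$
$I = - \frac{1960}{3}$ ($I = - \frac{\left(\left(-7\right) \left(-2\right) - 49\right) \left(-112\right)}{6} = - \frac{\left(14 - 49\right) \left(-112\right)}{6} = - \frac{\left(-35\right) \left(-112\right)}{6} = \left(- \frac{1}{6}\right) 3920 = - \frac{1960}{3} \approx -653.33$)
$l = 71846$ ($l = - 2 \left(\left(-14826 - 10101\right) - 10996\right) = - 2 \left(-24927 - 10996\right) = \left(-2\right) \left(-35923\right) = 71846$)
$\sqrt{I + l} = \sqrt{- \frac{1960}{3} + 71846} = \sqrt{\frac{213578}{3}} = \frac{\sqrt{640734}}{3}$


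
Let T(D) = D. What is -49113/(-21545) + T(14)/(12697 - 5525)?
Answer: 176270033/77260370 ≈ 2.2815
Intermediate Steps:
-49113/(-21545) + T(14)/(12697 - 5525) = -49113/(-21545) + 14/(12697 - 5525) = -49113*(-1/21545) + 14/7172 = 49113/21545 + 14*(1/7172) = 49113/21545 + 7/3586 = 176270033/77260370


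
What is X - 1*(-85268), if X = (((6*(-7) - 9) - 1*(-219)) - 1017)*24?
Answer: 64892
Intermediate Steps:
X = -20376 (X = (((-42 - 9) + 219) - 1017)*24 = ((-51 + 219) - 1017)*24 = (168 - 1017)*24 = -849*24 = -20376)
X - 1*(-85268) = -20376 - 1*(-85268) = -20376 + 85268 = 64892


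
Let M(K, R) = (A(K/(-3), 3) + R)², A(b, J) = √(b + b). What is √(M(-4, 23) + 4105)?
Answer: √(41730 + 276*√6)/3 ≈ 68.642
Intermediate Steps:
A(b, J) = √2*√b (A(b, J) = √(2*b) = √2*√b)
M(K, R) = (R + √6*√(-K)/3)² (M(K, R) = (√2*√(K/(-3)) + R)² = (√2*√(K*(-⅓)) + R)² = (√2*√(-K/3) + R)² = (√2*(√3*√(-K)/3) + R)² = (√6*√(-K)/3 + R)² = (R + √6*√(-K)/3)²)
√(M(-4, 23) + 4105) = √((3*23 + √6*√(-1*(-4)))²/9 + 4105) = √((69 + √6*√4)²/9 + 4105) = √((69 + √6*2)²/9 + 4105) = √((69 + 2*√6)²/9 + 4105) = √(4105 + (69 + 2*√6)²/9)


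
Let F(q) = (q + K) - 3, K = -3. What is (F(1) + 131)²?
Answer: 15876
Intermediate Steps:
F(q) = -6 + q (F(q) = (q - 3) - 3 = (-3 + q) - 3 = -6 + q)
(F(1) + 131)² = ((-6 + 1) + 131)² = (-5 + 131)² = 126² = 15876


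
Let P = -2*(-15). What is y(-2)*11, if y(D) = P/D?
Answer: -165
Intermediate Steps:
P = 30
y(D) = 30/D
y(-2)*11 = (30/(-2))*11 = (30*(-1/2))*11 = -15*11 = -165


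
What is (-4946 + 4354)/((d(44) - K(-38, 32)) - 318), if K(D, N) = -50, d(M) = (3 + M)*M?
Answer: -74/225 ≈ -0.32889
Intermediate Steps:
d(M) = M*(3 + M)
(-4946 + 4354)/((d(44) - K(-38, 32)) - 318) = (-4946 + 4354)/((44*(3 + 44) - 1*(-50)) - 318) = -592/((44*47 + 50) - 318) = -592/((2068 + 50) - 318) = -592/(2118 - 318) = -592/1800 = -592*1/1800 = -74/225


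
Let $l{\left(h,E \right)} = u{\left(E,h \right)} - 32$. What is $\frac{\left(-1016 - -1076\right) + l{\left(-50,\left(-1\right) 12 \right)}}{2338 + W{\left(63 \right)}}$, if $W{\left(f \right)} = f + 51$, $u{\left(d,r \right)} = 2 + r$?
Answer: $- \frac{5}{613} \approx -0.0081566$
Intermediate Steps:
$W{\left(f \right)} = 51 + f$
$l{\left(h,E \right)} = -30 + h$ ($l{\left(h,E \right)} = \left(2 + h\right) - 32 = -30 + h$)
$\frac{\left(-1016 - -1076\right) + l{\left(-50,\left(-1\right) 12 \right)}}{2338 + W{\left(63 \right)}} = \frac{\left(-1016 - -1076\right) - 80}{2338 + \left(51 + 63\right)} = \frac{\left(-1016 + 1076\right) - 80}{2338 + 114} = \frac{60 - 80}{2452} = \left(-20\right) \frac{1}{2452} = - \frac{5}{613}$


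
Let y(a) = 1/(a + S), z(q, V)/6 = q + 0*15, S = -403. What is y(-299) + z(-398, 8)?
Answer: -1676377/702 ≈ -2388.0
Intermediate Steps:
z(q, V) = 6*q (z(q, V) = 6*(q + 0*15) = 6*(q + 0) = 6*q)
y(a) = 1/(-403 + a) (y(a) = 1/(a - 403) = 1/(-403 + a))
y(-299) + z(-398, 8) = 1/(-403 - 299) + 6*(-398) = 1/(-702) - 2388 = -1/702 - 2388 = -1676377/702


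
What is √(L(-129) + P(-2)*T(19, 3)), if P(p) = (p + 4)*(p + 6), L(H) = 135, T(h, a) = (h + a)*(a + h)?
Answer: √4007 ≈ 63.301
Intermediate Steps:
T(h, a) = (a + h)² (T(h, a) = (a + h)*(a + h) = (a + h)²)
P(p) = (4 + p)*(6 + p)
√(L(-129) + P(-2)*T(19, 3)) = √(135 + (24 + (-2)² + 10*(-2))*(3 + 19)²) = √(135 + (24 + 4 - 20)*22²) = √(135 + 8*484) = √(135 + 3872) = √4007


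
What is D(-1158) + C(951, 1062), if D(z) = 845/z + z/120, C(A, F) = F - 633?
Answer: 4847623/11580 ≈ 418.62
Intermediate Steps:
C(A, F) = -633 + F
D(z) = 845/z + z/120 (D(z) = 845/z + z*(1/120) = 845/z + z/120)
D(-1158) + C(951, 1062) = (845/(-1158) + (1/120)*(-1158)) + (-633 + 1062) = (845*(-1/1158) - 193/20) + 429 = (-845/1158 - 193/20) + 429 = -120197/11580 + 429 = 4847623/11580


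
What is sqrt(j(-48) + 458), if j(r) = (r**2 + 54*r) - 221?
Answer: I*sqrt(51) ≈ 7.1414*I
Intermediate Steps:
j(r) = -221 + r**2 + 54*r
sqrt(j(-48) + 458) = sqrt((-221 + (-48)**2 + 54*(-48)) + 458) = sqrt((-221 + 2304 - 2592) + 458) = sqrt(-509 + 458) = sqrt(-51) = I*sqrt(51)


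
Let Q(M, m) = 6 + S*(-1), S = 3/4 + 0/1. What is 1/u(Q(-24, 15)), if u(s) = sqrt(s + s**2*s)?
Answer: 8*sqrt(9597)/9597 ≈ 0.081662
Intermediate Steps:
S = 3/4 (S = 3*(1/4) + 0*1 = 3/4 + 0 = 3/4 ≈ 0.75000)
Q(M, m) = 21/4 (Q(M, m) = 6 + (3/4)*(-1) = 6 - 3/4 = 21/4)
u(s) = sqrt(s + s**3)
1/u(Q(-24, 15)) = 1/(sqrt(21/4 + (21/4)**3)) = 1/(sqrt(21/4 + 9261/64)) = 1/(sqrt(9597/64)) = 1/(sqrt(9597)/8) = 8*sqrt(9597)/9597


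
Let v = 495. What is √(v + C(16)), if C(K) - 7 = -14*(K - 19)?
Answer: 4*√34 ≈ 23.324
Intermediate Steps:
C(K) = 273 - 14*K (C(K) = 7 - 14*(K - 19) = 7 - 14*(-19 + K) = 7 + (266 - 14*K) = 273 - 14*K)
√(v + C(16)) = √(495 + (273 - 14*16)) = √(495 + (273 - 224)) = √(495 + 49) = √544 = 4*√34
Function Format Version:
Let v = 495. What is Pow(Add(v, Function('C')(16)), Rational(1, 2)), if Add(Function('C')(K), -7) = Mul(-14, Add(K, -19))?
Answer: Mul(4, Pow(34, Rational(1, 2))) ≈ 23.324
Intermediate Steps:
Function('C')(K) = Add(273, Mul(-14, K)) (Function('C')(K) = Add(7, Mul(-14, Add(K, -19))) = Add(7, Mul(-14, Add(-19, K))) = Add(7, Add(266, Mul(-14, K))) = Add(273, Mul(-14, K)))
Pow(Add(v, Function('C')(16)), Rational(1, 2)) = Pow(Add(495, Add(273, Mul(-14, 16))), Rational(1, 2)) = Pow(Add(495, Add(273, -224)), Rational(1, 2)) = Pow(Add(495, 49), Rational(1, 2)) = Pow(544, Rational(1, 2)) = Mul(4, Pow(34, Rational(1, 2)))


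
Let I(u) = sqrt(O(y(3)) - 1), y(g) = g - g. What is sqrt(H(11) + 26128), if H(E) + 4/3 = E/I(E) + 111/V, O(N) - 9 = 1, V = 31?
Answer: sqrt(226032222)/93 ≈ 161.66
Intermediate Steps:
y(g) = 0
O(N) = 10 (O(N) = 9 + 1 = 10)
I(u) = 3 (I(u) = sqrt(10 - 1) = sqrt(9) = 3)
H(E) = 209/93 + E/3 (H(E) = -4/3 + (E/3 + 111/31) = -4/3 + (111/31 + E/3) = 209/93 + E/3)
sqrt(H(11) + 26128) = sqrt((209/93 + (1/3)*11) + 26128) = sqrt((209/93 + 11/3) + 26128) = sqrt(550/93 + 26128) = sqrt(2430454/93) = sqrt(226032222)/93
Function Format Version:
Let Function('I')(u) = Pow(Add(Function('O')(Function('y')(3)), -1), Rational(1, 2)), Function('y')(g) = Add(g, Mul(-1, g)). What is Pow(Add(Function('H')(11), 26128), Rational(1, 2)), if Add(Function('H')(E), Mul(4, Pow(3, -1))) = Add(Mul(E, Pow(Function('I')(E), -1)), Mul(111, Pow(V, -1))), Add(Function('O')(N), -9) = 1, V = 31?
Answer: Mul(Rational(1, 93), Pow(226032222, Rational(1, 2))) ≈ 161.66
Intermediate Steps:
Function('y')(g) = 0
Function('O')(N) = 10 (Function('O')(N) = Add(9, 1) = 10)
Function('I')(u) = 3 (Function('I')(u) = Pow(Add(10, -1), Rational(1, 2)) = Pow(9, Rational(1, 2)) = 3)
Function('H')(E) = Add(Rational(209, 93), Mul(Rational(1, 3), E)) (Function('H')(E) = Add(Rational(-4, 3), Add(Mul(E, Pow(3, -1)), Mul(111, Pow(31, -1)))) = Add(Rational(-4, 3), Add(Mul(E, Rational(1, 3)), Mul(111, Rational(1, 31)))) = Add(Rational(-4, 3), Add(Mul(Rational(1, 3), E), Rational(111, 31))) = Add(Rational(-4, 3), Add(Rational(111, 31), Mul(Rational(1, 3), E))) = Add(Rational(209, 93), Mul(Rational(1, 3), E)))
Pow(Add(Function('H')(11), 26128), Rational(1, 2)) = Pow(Add(Add(Rational(209, 93), Mul(Rational(1, 3), 11)), 26128), Rational(1, 2)) = Pow(Add(Add(Rational(209, 93), Rational(11, 3)), 26128), Rational(1, 2)) = Pow(Add(Rational(550, 93), 26128), Rational(1, 2)) = Pow(Rational(2430454, 93), Rational(1, 2)) = Mul(Rational(1, 93), Pow(226032222, Rational(1, 2)))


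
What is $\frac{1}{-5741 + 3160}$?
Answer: $- \frac{1}{2581} \approx -0.00038745$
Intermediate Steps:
$\frac{1}{-5741 + 3160} = \frac{1}{-2581} = - \frac{1}{2581}$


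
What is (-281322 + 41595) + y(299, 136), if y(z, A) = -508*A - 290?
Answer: -309105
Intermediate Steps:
y(z, A) = -290 - 508*A
(-281322 + 41595) + y(299, 136) = (-281322 + 41595) + (-290 - 508*136) = -239727 + (-290 - 69088) = -239727 - 69378 = -309105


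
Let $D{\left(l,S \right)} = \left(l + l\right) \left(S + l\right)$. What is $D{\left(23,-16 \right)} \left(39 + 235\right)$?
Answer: $88228$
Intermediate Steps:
$D{\left(l,S \right)} = 2 l \left(S + l\right)$
$D{\left(23,-16 \right)} \left(39 + 235\right) = 2 \cdot 23 \left(-16 + 23\right) \left(39 + 235\right) = 2 \cdot 23 \cdot 7 \cdot 274 = 322 \cdot 274 = 88228$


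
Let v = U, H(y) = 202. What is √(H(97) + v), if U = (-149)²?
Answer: √22403 ≈ 149.68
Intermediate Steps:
U = 22201
v = 22201
√(H(97) + v) = √(202 + 22201) = √22403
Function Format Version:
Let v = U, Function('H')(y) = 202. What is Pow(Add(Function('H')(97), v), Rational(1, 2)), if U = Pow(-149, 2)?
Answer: Pow(22403, Rational(1, 2)) ≈ 149.68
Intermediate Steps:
U = 22201
v = 22201
Pow(Add(Function('H')(97), v), Rational(1, 2)) = Pow(Add(202, 22201), Rational(1, 2)) = Pow(22403, Rational(1, 2))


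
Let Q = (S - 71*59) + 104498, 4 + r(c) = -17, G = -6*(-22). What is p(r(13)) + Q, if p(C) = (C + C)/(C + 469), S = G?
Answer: 3214109/32 ≈ 1.0044e+5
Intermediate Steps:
G = 132
r(c) = -21 (r(c) = -4 - 17 = -21)
S = 132
Q = 100441 (Q = (132 - 71*59) + 104498 = (132 - 4189) + 104498 = -4057 + 104498 = 100441)
p(C) = 2*C/(469 + C) (p(C) = (2*C)/(469 + C) = 2*C/(469 + C))
p(r(13)) + Q = 2*(-21)/(469 - 21) + 100441 = 2*(-21)/448 + 100441 = 2*(-21)*(1/448) + 100441 = -3/32 + 100441 = 3214109/32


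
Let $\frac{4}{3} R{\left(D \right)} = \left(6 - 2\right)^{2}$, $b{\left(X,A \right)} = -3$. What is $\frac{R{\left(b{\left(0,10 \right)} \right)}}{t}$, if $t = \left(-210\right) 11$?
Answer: $- \frac{2}{385} \approx -0.0051948$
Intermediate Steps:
$R{\left(D \right)} = 12$ ($R{\left(D \right)} = \frac{3 \left(6 - 2\right)^{2}}{4} = \frac{3 \cdot 4^{2}}{4} = \frac{3}{4} \cdot 16 = 12$)
$t = -2310$
$\frac{R{\left(b{\left(0,10 \right)} \right)}}{t} = \frac{12}{-2310} = 12 \left(- \frac{1}{2310}\right) = - \frac{2}{385}$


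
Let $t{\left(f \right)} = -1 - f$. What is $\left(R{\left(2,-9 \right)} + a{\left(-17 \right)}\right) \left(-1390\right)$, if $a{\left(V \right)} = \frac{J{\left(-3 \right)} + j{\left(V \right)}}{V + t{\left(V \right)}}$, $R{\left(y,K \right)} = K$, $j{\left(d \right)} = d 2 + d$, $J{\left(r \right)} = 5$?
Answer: $-51430$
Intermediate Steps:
$j{\left(d \right)} = 3 d$ ($j{\left(d \right)} = 2 d + d = 3 d$)
$a{\left(V \right)} = -5 - 3 V$ ($a{\left(V \right)} = \frac{5 + 3 V}{V - \left(1 + V\right)} = \frac{5 + 3 V}{-1} = \left(5 + 3 V\right) \left(-1\right) = -5 - 3 V$)
$\left(R{\left(2,-9 \right)} + a{\left(-17 \right)}\right) \left(-1390\right) = \left(-9 - -46\right) \left(-1390\right) = \left(-9 + \left(-5 + 51\right)\right) \left(-1390\right) = \left(-9 + 46\right) \left(-1390\right) = 37 \left(-1390\right) = -51430$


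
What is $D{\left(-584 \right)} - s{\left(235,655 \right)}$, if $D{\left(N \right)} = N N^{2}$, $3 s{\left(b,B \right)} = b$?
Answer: $- \frac{597530347}{3} \approx -1.9918 \cdot 10^{8}$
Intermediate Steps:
$s{\left(b,B \right)} = \frac{b}{3}$
$D{\left(N \right)} = N^{3}$
$D{\left(-584 \right)} - s{\left(235,655 \right)} = \left(-584\right)^{3} - \frac{1}{3} \cdot 235 = -199176704 - \frac{235}{3} = - \frac{597530347}{3}$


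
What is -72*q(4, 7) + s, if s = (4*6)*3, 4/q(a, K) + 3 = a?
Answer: -216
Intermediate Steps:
q(a, K) = 4/(-3 + a)
s = 72 (s = 24*3 = 72)
-72*q(4, 7) + s = -288/(-3 + 4) + 72 = -288/1 + 72 = -288 + 72 = -216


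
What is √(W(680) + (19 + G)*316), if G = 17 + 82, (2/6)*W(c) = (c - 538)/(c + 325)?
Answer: 3*√464965930/335 ≈ 193.10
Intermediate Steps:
W(c) = 3*(-538 + c)/(325 + c) (W(c) = 3*((c - 538)/(c + 325)) = 3*((-538 + c)/(325 + c)) = 3*(-538 + c)/(325 + c))
G = 99
√(W(680) + (19 + G)*316) = √(3*(-538 + 680)/(325 + 680) + (19 + 99)*316) = √(3*142/1005 + 118*316) = √(3*(1/1005)*142 + 37288) = √(142/335 + 37288) = √(12491622/335) = 3*√464965930/335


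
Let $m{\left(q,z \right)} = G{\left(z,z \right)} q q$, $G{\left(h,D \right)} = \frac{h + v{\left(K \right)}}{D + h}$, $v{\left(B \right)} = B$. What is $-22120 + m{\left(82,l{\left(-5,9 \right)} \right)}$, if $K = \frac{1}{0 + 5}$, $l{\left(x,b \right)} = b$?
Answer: $- \frac{840748}{45} \approx -18683.0$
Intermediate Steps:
$K = \frac{1}{5} \approx 0.2$
$G{\left(h,D \right)} = \frac{\frac{1}{5} + h}{D + h}$ ($G{\left(h,D \right)} = \frac{h + \frac{1}{5}}{D + h} = \frac{\frac{1}{5} + h}{D + h}$)
$m{\left(q,z \right)} = \frac{q^{2} \left(\frac{1}{5} + z\right)}{2 z}$ ($m{\left(q,z \right)} = \frac{\frac{1}{5} + z}{z + z} q q = \frac{\frac{1}{5} + z}{2 z} q q = \frac{q \left(\frac{1}{5} + z\right)}{2 z} q = \frac{q^{2} \left(\frac{1}{5} + z\right)}{2 z}$)
$-22120 + m{\left(82,l{\left(-5,9 \right)} \right)} = -22120 + \frac{82^{2} \left(1 + 5 \cdot 9\right)}{10 \cdot 9} = -22120 + \frac{1}{10} \cdot 6724 \cdot \frac{1}{9} \left(1 + 45\right) = -22120 + \frac{1}{10} \cdot 6724 \cdot \frac{1}{9} \cdot 46 = -22120 + \frac{154652}{45} = - \frac{840748}{45}$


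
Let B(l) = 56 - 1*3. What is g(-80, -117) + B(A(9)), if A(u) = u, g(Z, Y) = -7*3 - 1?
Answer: 31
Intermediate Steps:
g(Z, Y) = -22 (g(Z, Y) = -21 - 1 = -22)
B(l) = 53 (B(l) = 56 - 3 = 53)
g(-80, -117) + B(A(9)) = -22 + 53 = 31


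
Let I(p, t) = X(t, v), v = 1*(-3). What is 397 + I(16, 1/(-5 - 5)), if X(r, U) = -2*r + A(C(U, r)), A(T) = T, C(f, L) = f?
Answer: 1971/5 ≈ 394.20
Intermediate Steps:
v = -3
X(r, U) = U - 2*r (X(r, U) = -2*r + U = U - 2*r)
I(p, t) = -3 - 2*t
397 + I(16, 1/(-5 - 5)) = 397 + (-3 - 2/(-5 - 5)) = 397 + (-3 - 2/(-10)) = 397 + (-3 - 2*(-⅒)) = 397 + (-3 + ⅕) = 397 - 14/5 = 1971/5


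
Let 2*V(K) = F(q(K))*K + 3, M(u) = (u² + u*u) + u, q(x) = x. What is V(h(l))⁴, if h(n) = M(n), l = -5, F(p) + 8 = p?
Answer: 483798149136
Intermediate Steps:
F(p) = -8 + p
M(u) = u + 2*u² (M(u) = (u² + u²) + u = 2*u² + u = u + 2*u²)
h(n) = n*(1 + 2*n)
V(K) = 3/2 + K*(-8 + K)/2 (V(K) = ((-8 + K)*K + 3)/2 = (K*(-8 + K) + 3)/2 = (3 + K*(-8 + K))/2 = 3/2 + K*(-8 + K)/2)
V(h(l))⁴ = (3/2 + (-5*(1 + 2*(-5)))*(-8 - 5*(1 + 2*(-5)))/2)⁴ = (3/2 + (-5*(1 - 10))*(-8 - 5*(1 - 10))/2)⁴ = (3/2 + (-5*(-9))*(-8 - 5*(-9))/2)⁴ = (3/2 + (½)*45*(-8 + 45))⁴ = (3/2 + (½)*45*37)⁴ = (3/2 + 1665/2)⁴ = 834⁴ = 483798149136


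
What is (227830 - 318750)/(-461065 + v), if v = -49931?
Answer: 22730/127749 ≈ 0.17793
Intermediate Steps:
(227830 - 318750)/(-461065 + v) = (227830 - 318750)/(-461065 - 49931) = -90920/(-510996) = -90920*(-1/510996) = 22730/127749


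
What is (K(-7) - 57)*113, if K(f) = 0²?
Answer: -6441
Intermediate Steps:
K(f) = 0
(K(-7) - 57)*113 = (0 - 57)*113 = -57*113 = -6441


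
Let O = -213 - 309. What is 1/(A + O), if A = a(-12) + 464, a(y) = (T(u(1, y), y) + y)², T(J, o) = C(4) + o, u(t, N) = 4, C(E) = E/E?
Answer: 1/471 ≈ 0.0021231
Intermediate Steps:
C(E) = 1
T(J, o) = 1 + o
a(y) = (1 + 2*y)² (a(y) = ((1 + y) + y)² = (1 + 2*y)²)
A = 993 (A = (1 + 2*(-12))² + 464 = (1 - 24)² + 464 = (-23)² + 464 = 529 + 464 = 993)
O = -522
1/(A + O) = 1/(993 - 522) = 1/471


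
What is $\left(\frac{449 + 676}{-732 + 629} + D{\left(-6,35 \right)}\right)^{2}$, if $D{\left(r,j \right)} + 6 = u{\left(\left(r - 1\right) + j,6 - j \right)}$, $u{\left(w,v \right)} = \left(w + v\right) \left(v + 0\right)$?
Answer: $\frac{1547536}{10609} \approx 145.87$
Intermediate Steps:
$u{\left(w,v \right)} = v \left(v + w\right)$ ($u{\left(w,v \right)} = \left(v + w\right) v = v \left(v + w\right)$)
$D{\left(r,j \right)} = -6 + \left(5 + r\right) \left(6 - j\right)$ ($D{\left(r,j \right)} = -6 + \left(6 - j\right) \left(\left(6 - j\right) + \left(\left(r - 1\right) + j\right)\right) = -6 + \left(6 - j\right) \left(\left(6 - j\right) + \left(\left(-1 + r\right) + j\right)\right) = -6 + \left(6 - j\right) \left(\left(6 - j\right) + \left(-1 + j + r\right)\right) = -6 + \left(6 - j\right) \left(5 + r\right) = -6 + \left(5 + r\right) \left(6 - j\right)$)
$\left(\frac{449 + 676}{-732 + 629} + D{\left(-6,35 \right)}\right)^{2} = \left(\frac{449 + 676}{-732 + 629} - \left(6 + \left(-6 + 35\right) \left(5 - 6\right)\right)\right)^{2} = \left(\frac{1125}{-103} - \left(6 + 29 \left(-1\right)\right)\right)^{2} = \left(1125 \left(- \frac{1}{103}\right) + \left(-6 + 29\right)\right)^{2} = \left(- \frac{1125}{103} + 23\right)^{2} = \left(\frac{1244}{103}\right)^{2} = \frac{1547536}{10609}$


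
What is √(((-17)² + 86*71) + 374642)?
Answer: √381037 ≈ 617.28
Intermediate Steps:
√(((-17)² + 86*71) + 374642) = √((289 + 6106) + 374642) = √(6395 + 374642) = √381037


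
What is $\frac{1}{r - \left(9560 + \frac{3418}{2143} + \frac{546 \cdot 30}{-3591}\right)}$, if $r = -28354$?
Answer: $- \frac{122151}{4630870660} \approx -2.6378 \cdot 10^{-5}$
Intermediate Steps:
$\frac{1}{r - \left(9560 + \frac{3418}{2143} + \frac{546 \cdot 30}{-3591}\right)} = \frac{1}{-28354 - \left(9560 + \frac{3418}{2143} + \frac{546 \cdot 30}{-3591}\right)} = \frac{1}{-28354 - \left(9560 - \frac{260}{57} + \frac{3418}{2143}\right)} = \frac{1}{-28354 - \frac{1167401206}{122151}} = \frac{1}{- \frac{4630870660}{122151}} = - \frac{122151}{4630870660}$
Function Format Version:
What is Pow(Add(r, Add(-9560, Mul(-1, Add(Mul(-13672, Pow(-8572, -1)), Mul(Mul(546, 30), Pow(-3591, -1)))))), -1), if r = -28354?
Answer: Rational(-122151, 4630870660) ≈ -2.6378e-5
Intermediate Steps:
Pow(Add(r, Add(-9560, Mul(-1, Add(Mul(-13672, Pow(-8572, -1)), Mul(Mul(546, 30), Pow(-3591, -1)))))), -1) = Pow(Add(-28354, Add(-9560, Mul(-1, Add(Mul(-13672, Pow(-8572, -1)), Mul(Mul(546, 30), Pow(-3591, -1)))))), -1) = Pow(Add(-28354, Add(-9560, Mul(-1, Add(Mul(-13672, Rational(-1, 8572)), Mul(16380, Rational(-1, 3591)))))), -1) = Pow(Add(-28354, Add(-9560, Mul(-1, Add(Rational(3418, 2143), Rational(-260, 57))))), -1) = Pow(Add(-28354, Add(-9560, Mul(-1, Rational(-362354, 122151)))), -1) = Pow(Add(-28354, Add(-9560, Rational(362354, 122151))), -1) = Pow(Add(-28354, Rational(-1167401206, 122151)), -1) = Pow(Rational(-4630870660, 122151), -1) = Rational(-122151, 4630870660)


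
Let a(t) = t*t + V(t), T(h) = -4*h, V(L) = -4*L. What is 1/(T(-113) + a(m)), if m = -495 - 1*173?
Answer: 1/449348 ≈ 2.2254e-6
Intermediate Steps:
m = -668 (m = -495 - 173 = -668)
a(t) = t² - 4*t (a(t) = t*t - 4*t = t² - 4*t)
1/(T(-113) + a(m)) = 1/(-4*(-113) - 668*(-4 - 668)) = 1/(452 - 668*(-672)) = 1/(452 + 448896) = 1/449348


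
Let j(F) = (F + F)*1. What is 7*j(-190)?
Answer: -2660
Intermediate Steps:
j(F) = 2*F (j(F) = (2*F)*1 = 2*F)
7*j(-190) = 7*(2*(-190)) = 7*(-380) = -2660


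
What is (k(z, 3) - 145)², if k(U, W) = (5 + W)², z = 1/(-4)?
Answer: 6561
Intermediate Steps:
z = -¼ ≈ -0.25000
(k(z, 3) - 145)² = ((5 + 3)² - 145)² = (8² - 145)² = (64 - 145)² = (-81)² = 6561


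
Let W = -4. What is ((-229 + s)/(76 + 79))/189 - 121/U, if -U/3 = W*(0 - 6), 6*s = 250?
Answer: 1177069/703080 ≈ 1.6742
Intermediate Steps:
s = 125/3 (s = (⅙)*250 = 125/3 ≈ 41.667)
U = -72 (U = -(-12)*(0 - 6) = -(-12)*(-6) = -3*24 = -72)
((-229 + s)/(76 + 79))/189 - 121/U = ((-229 + 125/3)/(76 + 79))/189 - 121/(-72) = -562/3/155*(1/189) - 121*(-1/72) = -562/3*1/155*(1/189) + 121/72 = -562/465*1/189 + 121/72 = -562/87885 + 121/72 = 1177069/703080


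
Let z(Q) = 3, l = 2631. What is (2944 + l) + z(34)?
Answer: 5578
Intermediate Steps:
(2944 + l) + z(34) = (2944 + 2631) + 3 = 5575 + 3 = 5578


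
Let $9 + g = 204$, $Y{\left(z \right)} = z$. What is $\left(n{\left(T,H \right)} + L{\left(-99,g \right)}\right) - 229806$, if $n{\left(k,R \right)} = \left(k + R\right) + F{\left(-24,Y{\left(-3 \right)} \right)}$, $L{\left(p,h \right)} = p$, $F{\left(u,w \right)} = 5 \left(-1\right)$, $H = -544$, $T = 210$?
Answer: $-230244$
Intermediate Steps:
$g = 195$ ($g = -9 + 204 = 195$)
$F{\left(u,w \right)} = -5$
$n{\left(k,R \right)} = -5 + R + k$ ($n{\left(k,R \right)} = \left(k + R\right) - 5 = \left(R + k\right) - 5 = -5 + R + k$)
$\left(n{\left(T,H \right)} + L{\left(-99,g \right)}\right) - 229806 = \left(\left(-5 - 544 + 210\right) - 99\right) - 229806 = \left(-339 - 99\right) - 229806 = -438 - 229806 = -230244$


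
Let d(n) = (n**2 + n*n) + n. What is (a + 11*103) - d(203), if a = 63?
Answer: -81425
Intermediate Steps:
d(n) = n + 2*n**2 (d(n) = (n**2 + n**2) + n = 2*n**2 + n = n + 2*n**2)
(a + 11*103) - d(203) = (63 + 11*103) - 203*(1 + 2*203) = (63 + 1133) - 203*(1 + 406) = 1196 - 203*407 = 1196 - 1*82621 = 1196 - 82621 = -81425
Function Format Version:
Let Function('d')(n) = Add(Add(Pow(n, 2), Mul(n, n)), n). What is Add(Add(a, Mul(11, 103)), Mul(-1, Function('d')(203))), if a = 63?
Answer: -81425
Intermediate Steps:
Function('d')(n) = Add(n, Mul(2, Pow(n, 2))) (Function('d')(n) = Add(Add(Pow(n, 2), Pow(n, 2)), n) = Add(Mul(2, Pow(n, 2)), n) = Add(n, Mul(2, Pow(n, 2))))
Add(Add(a, Mul(11, 103)), Mul(-1, Function('d')(203))) = Add(Add(63, Mul(11, 103)), Mul(-1, Mul(203, Add(1, Mul(2, 203))))) = Add(Add(63, 1133), Mul(-1, Mul(203, Add(1, 406)))) = Add(1196, Mul(-1, Mul(203, 407))) = Add(1196, Mul(-1, 82621)) = Add(1196, -82621) = -81425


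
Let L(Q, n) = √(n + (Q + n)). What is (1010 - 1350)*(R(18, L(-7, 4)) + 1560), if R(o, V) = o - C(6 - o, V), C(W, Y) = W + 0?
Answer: -540600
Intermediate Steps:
L(Q, n) = √(Q + 2*n)
C(W, Y) = W
R(o, V) = -6 + 2*o (R(o, V) = o - (6 - o) = o + (-6 + o) = -6 + 2*o)
(1010 - 1350)*(R(18, L(-7, 4)) + 1560) = (1010 - 1350)*((-6 + 2*18) + 1560) = -340*((-6 + 36) + 1560) = -340*(30 + 1560) = -340*1590 = -540600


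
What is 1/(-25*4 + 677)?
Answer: 1/577 ≈ 0.0017331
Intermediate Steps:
1/(-25*4 + 677) = 1/(-100 + 677) = 1/577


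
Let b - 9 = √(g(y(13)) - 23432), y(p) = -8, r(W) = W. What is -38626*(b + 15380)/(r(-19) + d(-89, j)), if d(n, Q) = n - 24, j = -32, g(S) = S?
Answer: 27018887/6 + 38626*I*√1465/33 ≈ 4.5031e+6 + 44801.0*I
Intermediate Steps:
d(n, Q) = -24 + n
b = 9 + 4*I*√1465 (b = 9 + √(-8 - 23432) = 9 + √(-23440) = 9 + 4*I*√1465 ≈ 9.0 + 153.1*I)
-38626*(b + 15380)/(r(-19) + d(-89, j)) = -38626*((9 + 4*I*√1465) + 15380)/(-19 + (-24 - 89)) = -38626*(15389 + 4*I*√1465)/(-19 - 113) = -(-27018887/6 - 38626*I*√1465/33) = -38626*(-1399/12 - I*√1465/33) = 27018887/6 + 38626*I*√1465/33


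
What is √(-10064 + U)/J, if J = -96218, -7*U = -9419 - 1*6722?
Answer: -I*√380149/673526 ≈ -0.00091542*I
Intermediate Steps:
U = 16141/7 (U = -(-9419 - 1*6722)/7 = -(-9419 - 6722)/7 = -⅐*(-16141) = 16141/7 ≈ 2305.9)
√(-10064 + U)/J = √(-10064 + 16141/7)/(-96218) = √(-54307/7)*(-1/96218) = (I*√380149/7)*(-1/96218) = -I*√380149/673526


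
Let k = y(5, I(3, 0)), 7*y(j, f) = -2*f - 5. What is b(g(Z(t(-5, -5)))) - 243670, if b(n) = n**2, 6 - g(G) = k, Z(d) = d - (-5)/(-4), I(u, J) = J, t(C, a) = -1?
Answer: -11937621/49 ≈ -2.4363e+5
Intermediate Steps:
y(j, f) = -5/7 - 2*f/7 (y(j, f) = (-2*f - 5)/7 = (-5 - 2*f)/7 = -5/7 - 2*f/7)
k = -5/7 (k = -5/7 - 2/7*0 = -5/7 + 0 = -5/7 ≈ -0.71429)
Z(d) = -5/4 + d (Z(d) = d - (-5)*(-1)/4 = d - 1*5/4 = d - 5/4 = -5/4 + d)
g(G) = 47/7 (g(G) = 6 - 1*(-5/7) = 6 + 5/7 = 47/7)
b(g(Z(t(-5, -5)))) - 243670 = (47/7)**2 - 243670 = 2209/49 - 243670 = -11937621/49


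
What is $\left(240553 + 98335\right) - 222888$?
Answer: $116000$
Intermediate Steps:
$\left(240553 + 98335\right) - 222888 = 338888 - 222888 = 116000$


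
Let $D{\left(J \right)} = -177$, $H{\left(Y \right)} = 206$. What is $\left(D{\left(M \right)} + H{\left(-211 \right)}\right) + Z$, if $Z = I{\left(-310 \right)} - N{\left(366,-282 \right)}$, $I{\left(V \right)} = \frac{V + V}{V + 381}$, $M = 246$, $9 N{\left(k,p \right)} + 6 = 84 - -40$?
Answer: $\frac{4573}{639} \approx 7.1565$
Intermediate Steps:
$N{\left(k,p \right)} = \frac{118}{9}$ ($N{\left(k,p \right)} = - \frac{2}{3} + \frac{84 - -40}{9} = - \frac{2}{3} + \frac{84 + 40}{9} = - \frac{2}{3} + \frac{1}{9} \cdot 124 = - \frac{2}{3} + \frac{124}{9} = \frac{118}{9}$)
$I{\left(V \right)} = \frac{2 V}{381 + V}$
$Z = - \frac{13958}{639}$ ($Z = 2 \left(-310\right) \frac{1}{381 - 310} - \frac{118}{9} = 2 \left(-310\right) \frac{1}{71} - \frac{118}{9} = - \frac{620}{71} - \frac{118}{9} = - \frac{13958}{639} \approx -21.844$)
$\left(D{\left(M \right)} + H{\left(-211 \right)}\right) + Z = \left(-177 + 206\right) - \frac{13958}{639} = 29 - \frac{13958}{639} = \frac{4573}{639}$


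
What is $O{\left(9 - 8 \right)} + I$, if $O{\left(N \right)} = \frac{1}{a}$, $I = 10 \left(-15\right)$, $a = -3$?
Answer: $- \frac{451}{3} \approx -150.33$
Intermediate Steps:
$I = -150$
$O{\left(N \right)} = - \frac{1}{3}$ ($O{\left(N \right)} = \frac{1}{-3} = - \frac{1}{3}$)
$O{\left(9 - 8 \right)} + I = - \frac{1}{3} - 150 = - \frac{451}{3}$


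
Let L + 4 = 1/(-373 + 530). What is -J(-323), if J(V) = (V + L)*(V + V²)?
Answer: 5339460028/157 ≈ 3.4009e+7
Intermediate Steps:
L = -627/157 (L = -4 + 1/(-373 + 530) = -4 + 1/157 = -627/157 ≈ -3.9936)
J(V) = (-627/157 + V)*(V + V²) (J(V) = (V - 627/157)*(V + V²) = (-627/157 + V)*(V + V²))
-J(-323) = -(-323)*(-627 - 470*(-323) + 157*(-323)²)/157 = -(-323)*(-627 + 151810 + 157*104329)/157 = -(-323)*(-627 + 151810 + 16379653)/157 = -(-323)*16530836/157 = -1*(-5339460028/157) = 5339460028/157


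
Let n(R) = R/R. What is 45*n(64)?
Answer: 45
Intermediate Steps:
n(R) = 1
45*n(64) = 45*1 = 45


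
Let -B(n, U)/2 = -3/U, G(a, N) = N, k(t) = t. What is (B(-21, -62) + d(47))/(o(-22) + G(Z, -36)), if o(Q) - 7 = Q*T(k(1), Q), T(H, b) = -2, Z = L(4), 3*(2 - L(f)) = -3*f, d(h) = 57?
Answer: 588/155 ≈ 3.7935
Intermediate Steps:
L(f) = 2 + f (L(f) = 2 - (-1)*f = 2 + f)
Z = 6 (Z = 2 + 4 = 6)
B(n, U) = 6/U (B(n, U) = -(-6)/U = 6/U)
o(Q) = 7 - 2*Q (o(Q) = 7 + Q*(-2) = 7 - 2*Q)
(B(-21, -62) + d(47))/(o(-22) + G(Z, -36)) = (6/(-62) + 57)/((7 - 2*(-22)) - 36) = (6*(-1/62) + 57)/((7 + 44) - 36) = (-3/31 + 57)/(51 - 36) = (1764/31)/15 = (1764/31)*(1/15) = 588/155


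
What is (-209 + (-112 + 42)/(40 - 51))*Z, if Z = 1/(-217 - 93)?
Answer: 2229/3410 ≈ 0.65367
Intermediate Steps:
Z = -1/310 (Z = 1/(-310) = -1/310 ≈ -0.0032258)
(-209 + (-112 + 42)/(40 - 51))*Z = (-209 + (-112 + 42)/(40 - 51))*(-1/310) = (-209 - 70/(-11))*(-1/310) = (-209 - 70*(-1/11))*(-1/310) = (-209 + 70/11)*(-1/310) = -2229/11*(-1/310) = 2229/3410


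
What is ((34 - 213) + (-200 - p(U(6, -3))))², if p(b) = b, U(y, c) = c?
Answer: 141376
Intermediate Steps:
((34 - 213) + (-200 - p(U(6, -3))))² = ((34 - 213) + (-200 - 1*(-3)))² = (-179 + (-200 + 3))² = (-179 - 197)² = (-376)² = 141376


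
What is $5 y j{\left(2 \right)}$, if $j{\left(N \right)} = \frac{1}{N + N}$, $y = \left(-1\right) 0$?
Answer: $0$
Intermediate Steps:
$y = 0$
$j{\left(N \right)} = \frac{1}{2 N}$
$5 y j{\left(2 \right)} = 5 \cdot 0 \frac{1}{2 \cdot 2} = 0 \cdot \frac{1}{2} \cdot \frac{1}{2} = 0 \cdot \frac{1}{4} = 0$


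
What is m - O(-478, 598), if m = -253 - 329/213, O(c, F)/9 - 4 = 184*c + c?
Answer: 169458424/213 ≈ 7.9558e+5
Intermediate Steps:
O(c, F) = 36 + 1665*c (O(c, F) = 36 + 9*(184*c + c) = 36 + 9*(185*c) = 36 + 1665*c)
m = -54218/213 (m = -253 + (1/213)*(-329) = -253 - 329/213 = -54218/213 ≈ -254.54)
m - O(-478, 598) = -54218/213 - (36 + 1665*(-478)) = -54218/213 - (36 - 795870) = -54218/213 - 1*(-795834) = -54218/213 + 795834 = 169458424/213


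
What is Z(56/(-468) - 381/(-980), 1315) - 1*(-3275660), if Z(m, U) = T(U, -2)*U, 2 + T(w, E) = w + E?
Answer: 4999625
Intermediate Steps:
T(w, E) = -2 + E + w (T(w, E) = -2 + (w + E) = -2 + (E + w) = -2 + E + w)
Z(m, U) = U*(-4 + U) (Z(m, U) = (-2 - 2 + U)*U = (-4 + U)*U = U*(-4 + U))
Z(56/(-468) - 381/(-980), 1315) - 1*(-3275660) = 1315*(-4 + 1315) - 1*(-3275660) = 1315*1311 + 3275660 = 1723965 + 3275660 = 4999625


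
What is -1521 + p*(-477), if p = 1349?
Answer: -644994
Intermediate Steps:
-1521 + p*(-477) = -1521 + 1349*(-477) = -1521 - 643473 = -644994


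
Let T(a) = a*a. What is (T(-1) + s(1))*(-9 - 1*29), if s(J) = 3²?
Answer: -380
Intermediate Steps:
s(J) = 9
T(a) = a²
(T(-1) + s(1))*(-9 - 1*29) = ((-1)² + 9)*(-9 - 1*29) = (1 + 9)*(-9 - 29) = 10*(-38) = -380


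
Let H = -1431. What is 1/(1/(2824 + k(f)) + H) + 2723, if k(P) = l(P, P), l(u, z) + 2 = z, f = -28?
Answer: 10887131205/3998213 ≈ 2723.0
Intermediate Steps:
l(u, z) = -2 + z
k(P) = -2 + P
1/(1/(2824 + k(f)) + H) + 2723 = 1/(1/(2824 + (-2 - 28)) - 1431) + 2723 = 1/(1/(2824 - 30) - 1431) + 2723 = 1/(1/2794 - 1431) + 2723 = 1/(-3998213/2794) + 2723 = -2794/3998213 + 2723 = 10887131205/3998213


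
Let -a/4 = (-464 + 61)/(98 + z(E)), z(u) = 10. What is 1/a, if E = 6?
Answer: 27/403 ≈ 0.066998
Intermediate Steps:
a = 403/27 (a = -4*(-464 + 61)/(98 + 10) = -(-1612)/108 = -4*(-403/108) = 403/27 ≈ 14.926)
1/a = 1/(403/27) = 27/403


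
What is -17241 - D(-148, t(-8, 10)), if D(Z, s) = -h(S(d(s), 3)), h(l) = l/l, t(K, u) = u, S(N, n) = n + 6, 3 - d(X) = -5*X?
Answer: -17240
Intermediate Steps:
d(X) = 3 + 5*X (d(X) = 3 - (-5)*X = 3 + 5*X)
S(N, n) = 6 + n
h(l) = 1
D(Z, s) = -1 (D(Z, s) = -1*1 = -1)
-17241 - D(-148, t(-8, 10)) = -17241 - 1*(-1) = -17241 + 1 = -17240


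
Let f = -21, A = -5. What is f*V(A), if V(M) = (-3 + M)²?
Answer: -1344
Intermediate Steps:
f*V(A) = -21*(-3 - 5)² = -21*(-8)² = -21*64 = -1344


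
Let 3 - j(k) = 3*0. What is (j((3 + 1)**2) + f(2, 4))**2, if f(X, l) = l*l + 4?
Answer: 529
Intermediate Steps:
f(X, l) = 4 + l**2 (f(X, l) = l**2 + 4 = 4 + l**2)
j(k) = 3 (j(k) = 3 - 3*0 = 3 - 1*0 = 3 + 0 = 3)
(j((3 + 1)**2) + f(2, 4))**2 = (3 + (4 + 4**2))**2 = (3 + (4 + 16))**2 = (3 + 20)**2 = 23**2 = 529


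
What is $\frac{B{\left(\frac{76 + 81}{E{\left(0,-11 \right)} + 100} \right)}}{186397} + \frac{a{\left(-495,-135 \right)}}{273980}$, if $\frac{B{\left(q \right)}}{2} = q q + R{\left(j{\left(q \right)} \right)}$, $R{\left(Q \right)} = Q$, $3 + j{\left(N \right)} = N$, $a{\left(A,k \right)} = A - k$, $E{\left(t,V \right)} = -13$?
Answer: $- \frac{24967663876}{19327081995207} \approx -0.0012918$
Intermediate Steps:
$j{\left(N \right)} = -3 + N$
$B{\left(q \right)} = -6 + 2 q + 2 q^{2}$ ($B{\left(q \right)} = 2 \left(q q + \left(-3 + q\right)\right) = 2 \left(q^{2} + \left(-3 + q\right)\right) = 2 \left(-3 + q + q^{2}\right) = -6 + 2 q + 2 q^{2}$)
$\frac{B{\left(\frac{76 + 81}{E{\left(0,-11 \right)} + 100} \right)}}{186397} + \frac{a{\left(-495,-135 \right)}}{273980} = \frac{-6 + 2 \frac{76 + 81}{-13 + 100} + 2 \left(\frac{76 + 81}{-13 + 100}\right)^{2}}{186397} + \frac{-495 - -135}{273980} = \left(-6 + 2 \cdot \frac{157}{87} + 2 \left(\frac{157}{87}\right)^{2}\right) \frac{1}{186397} + \left(-495 + 135\right) \frac{1}{273980} = \left(-6 + 2 \cdot 157 \cdot \frac{1}{87} + 2 \left(157 \cdot \frac{1}{87}\right)^{2}\right) \frac{1}{186397} - \frac{18}{13699} = \left(-6 + 2 \cdot \frac{157}{87} + 2 \left(\frac{157}{87}\right)^{2}\right) \frac{1}{186397} - \frac{18}{13699} = \left(-6 + \frac{314}{87} + 2 \cdot \frac{24649}{7569}\right) \frac{1}{186397} - \frac{18}{13699} = \left(-6 + \frac{314}{87} + \frac{49298}{7569}\right) \frac{1}{186397} - \frac{18}{13699} = \frac{31202}{7569} \cdot \frac{1}{186397} - \frac{18}{13699} = \frac{31202}{1410838893} - \frac{18}{13699} = - \frac{24967663876}{19327081995207}$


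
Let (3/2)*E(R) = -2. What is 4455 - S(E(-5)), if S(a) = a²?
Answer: 40079/9 ≈ 4453.2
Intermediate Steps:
E(R) = -4/3 (E(R) = (⅔)*(-2) = -4/3)
4455 - S(E(-5)) = 4455 - (-4/3)² = 4455 - 1*16/9 = 4455 - 16/9 = 40079/9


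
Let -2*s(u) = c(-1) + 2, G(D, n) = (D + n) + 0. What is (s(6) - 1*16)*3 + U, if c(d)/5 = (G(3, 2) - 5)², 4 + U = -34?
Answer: -89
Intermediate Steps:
U = -38 (U = -4 - 34 = -38)
G(D, n) = D + n
c(d) = 0 (c(d) = 5*((3 + 2) - 5)² = 5*(5 - 5)² = 5*0² = 5*0 = 0)
s(u) = -1 (s(u) = -(0 + 2)/2 = -½*2 = -1)
(s(6) - 1*16)*3 + U = (-1 - 1*16)*3 - 38 = (-1 - 16)*3 - 38 = -17*3 - 38 = -51 - 38 = -89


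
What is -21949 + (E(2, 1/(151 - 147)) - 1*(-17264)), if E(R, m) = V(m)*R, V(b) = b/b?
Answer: -4683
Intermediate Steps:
V(b) = 1
E(R, m) = R (E(R, m) = 1*R = R)
-21949 + (E(2, 1/(151 - 147)) - 1*(-17264)) = -21949 + (2 - 1*(-17264)) = -21949 + (2 + 17264) = -21949 + 17266 = -4683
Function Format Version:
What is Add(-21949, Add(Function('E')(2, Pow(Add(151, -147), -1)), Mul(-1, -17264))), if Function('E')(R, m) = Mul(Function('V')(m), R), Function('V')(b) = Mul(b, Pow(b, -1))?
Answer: -4683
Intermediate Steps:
Function('V')(b) = 1
Function('E')(R, m) = R (Function('E')(R, m) = Mul(1, R) = R)
Add(-21949, Add(Function('E')(2, Pow(Add(151, -147), -1)), Mul(-1, -17264))) = Add(-21949, Add(2, Mul(-1, -17264))) = Add(-21949, Add(2, 17264)) = Add(-21949, 17266) = -4683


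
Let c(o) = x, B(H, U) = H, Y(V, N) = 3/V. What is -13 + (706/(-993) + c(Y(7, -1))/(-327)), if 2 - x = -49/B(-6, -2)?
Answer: -8891963/649422 ≈ -13.692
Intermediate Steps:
x = -37/6 (x = 2 - (-49)/(-6) = 2 - (-49)*(-1)/6 = 2 - 1*49/6 = 2 - 49/6 = -37/6 ≈ -6.1667)
c(o) = -37/6
-13 + (706/(-993) + c(Y(7, -1))/(-327)) = -13 + (706/(-993) - 37/6/(-327)) = -13 + (706*(-1/993) - 37/6*(-1/327)) = -13 + (-706/993 + 37/1962) = -13 - 449477/649422 = -8891963/649422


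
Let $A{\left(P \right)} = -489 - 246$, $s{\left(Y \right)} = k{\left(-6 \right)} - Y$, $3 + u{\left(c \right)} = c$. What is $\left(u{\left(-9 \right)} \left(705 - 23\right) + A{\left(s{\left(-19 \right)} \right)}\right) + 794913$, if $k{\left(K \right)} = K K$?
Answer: $785994$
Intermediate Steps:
$k{\left(K \right)} = K^{2}$
$u{\left(c \right)} = -3 + c$
$s{\left(Y \right)} = 36 - Y$ ($s{\left(Y \right)} = \left(-6\right)^{2} - Y = 36 - Y$)
$A{\left(P \right)} = -735$ ($A{\left(P \right)} = -489 - 246 = -735$)
$\left(u{\left(-9 \right)} \left(705 - 23\right) + A{\left(s{\left(-19 \right)} \right)}\right) + 794913 = \left(\left(-3 - 9\right) \left(705 - 23\right) - 735\right) + 794913 = \left(\left(-12\right) 682 - 735\right) + 794913 = \left(-8184 - 735\right) + 794913 = -8919 + 794913 = 785994$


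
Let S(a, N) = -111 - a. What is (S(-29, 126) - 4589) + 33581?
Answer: 28910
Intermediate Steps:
(S(-29, 126) - 4589) + 33581 = ((-111 - 1*(-29)) - 4589) + 33581 = ((-111 + 29) - 4589) + 33581 = (-82 - 4589) + 33581 = -4671 + 33581 = 28910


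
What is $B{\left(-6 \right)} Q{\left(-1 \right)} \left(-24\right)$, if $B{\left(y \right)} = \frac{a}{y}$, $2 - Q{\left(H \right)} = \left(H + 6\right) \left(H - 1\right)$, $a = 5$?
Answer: $240$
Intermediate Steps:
$Q{\left(H \right)} = 2 - \left(-1 + H\right) \left(6 + H\right)$ ($Q{\left(H \right)} = 2 - \left(H + 6\right) \left(H - 1\right) = 2 - \left(6 + H\right) \left(-1 + H\right) = 2 - \left(-1 + H\right) \left(6 + H\right)$)
$B{\left(y \right)} = \frac{5}{y}$
$B{\left(-6 \right)} Q{\left(-1 \right)} \left(-24\right) = \frac{5}{-6} \left(8 - \left(-1\right)^{2} - -5\right) \left(-24\right) = 5 \left(- \frac{1}{6}\right) \left(8 - 1 + 5\right) \left(-24\right) = - \frac{5 \left(8 - 1 + 5\right)}{6} \left(-24\right) = \left(- \frac{5}{6}\right) 12 \left(-24\right) = \left(-10\right) \left(-24\right) = 240$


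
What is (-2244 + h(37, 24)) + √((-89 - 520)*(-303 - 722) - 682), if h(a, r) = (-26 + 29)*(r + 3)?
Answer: -2163 + √623543 ≈ -1373.4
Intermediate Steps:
h(a, r) = 9 + 3*r (h(a, r) = 3*(3 + r) = 9 + 3*r)
(-2244 + h(37, 24)) + √((-89 - 520)*(-303 - 722) - 682) = (-2244 + (9 + 3*24)) + √((-89 - 520)*(-303 - 722) - 682) = (-2244 + (9 + 72)) + √(-609*(-1025) - 682) = (-2244 + 81) + √(624225 - 682) = -2163 + √623543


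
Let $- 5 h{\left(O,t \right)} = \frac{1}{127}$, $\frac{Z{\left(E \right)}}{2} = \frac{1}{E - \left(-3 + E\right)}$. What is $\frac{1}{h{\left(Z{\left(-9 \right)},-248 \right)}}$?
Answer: $-635$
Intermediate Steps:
$Z{\left(E \right)} = \frac{2}{3}$ ($Z{\left(E \right)} = \frac{2}{E - \left(-3 + E\right)} = \frac{2}{3}$)
$h{\left(O,t \right)} = - \frac{1}{635}$ ($h{\left(O,t \right)} = - \frac{1}{5 \cdot 127} = \left(- \frac{1}{5}\right) \frac{1}{127} = - \frac{1}{635}$)
$\frac{1}{h{\left(Z{\left(-9 \right)},-248 \right)}} = \frac{1}{- \frac{1}{635}} = -635$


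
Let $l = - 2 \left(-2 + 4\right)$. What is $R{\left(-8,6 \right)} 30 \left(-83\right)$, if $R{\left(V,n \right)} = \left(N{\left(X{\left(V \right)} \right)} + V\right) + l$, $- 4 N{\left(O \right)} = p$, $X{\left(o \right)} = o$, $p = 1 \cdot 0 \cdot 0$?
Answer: $29880$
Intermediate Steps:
$l = -4$ ($l = \left(-2\right) 2 = -4$)
$p = 0$ ($p = 0 \cdot 0 = 0$)
$N{\left(O \right)} = 0$ ($N{\left(O \right)} = \left(- \frac{1}{4}\right) 0 = 0$)
$R{\left(V,n \right)} = -4 + V$ ($R{\left(V,n \right)} = \left(0 + V\right) - 4 = V - 4 = -4 + V$)
$R{\left(-8,6 \right)} 30 \left(-83\right) = \left(-4 - 8\right) 30 \left(-83\right) = \left(-12\right) 30 \left(-83\right) = \left(-360\right) \left(-83\right) = 29880$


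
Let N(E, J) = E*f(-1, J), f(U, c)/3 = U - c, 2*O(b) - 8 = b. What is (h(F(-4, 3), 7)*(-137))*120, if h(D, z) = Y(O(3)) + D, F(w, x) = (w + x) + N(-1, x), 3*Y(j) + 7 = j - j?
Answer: -142480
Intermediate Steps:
O(b) = 4 + b/2
f(U, c) = -3*c + 3*U (f(U, c) = 3*(U - c) = -3*c + 3*U)
N(E, J) = E*(-3 - 3*J) (N(E, J) = E*(-3*J + 3*(-1)) = E*(-3*J - 3) = E*(-3 - 3*J))
Y(j) = -7/3 (Y(j) = -7/3 + (j - j)/3 = -7/3 + (1/3)*0 = -7/3 + 0 = -7/3)
F(w, x) = 3 + w + 4*x (F(w, x) = (w + x) - 3*(-1)*(1 + x) = (w + x) + (3 + 3*x) = 3 + w + 4*x)
h(D, z) = -7/3 + D
(h(F(-4, 3), 7)*(-137))*120 = ((-7/3 + (3 - 4 + 4*3))*(-137))*120 = ((-7/3 + (3 - 4 + 12))*(-137))*120 = ((-7/3 + 11)*(-137))*120 = ((26/3)*(-137))*120 = -3562/3*120 = -142480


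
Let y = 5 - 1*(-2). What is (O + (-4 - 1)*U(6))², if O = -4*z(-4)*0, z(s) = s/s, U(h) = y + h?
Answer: 4225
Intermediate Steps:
y = 7 (y = 5 + 2 = 7)
U(h) = 7 + h
z(s) = 1
O = 0 (O = -4*1*0 = -4*0 = 0)
(O + (-4 - 1)*U(6))² = (0 + (-4 - 1)*(7 + 6))² = (0 - 5*13)² = (0 - 65)² = (-65)² = 4225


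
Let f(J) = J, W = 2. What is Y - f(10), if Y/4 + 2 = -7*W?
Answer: -74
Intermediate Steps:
Y = -64 (Y = -8 + 4*(-7*2) = -8 + 4*(-14) = -8 - 56 = -64)
Y - f(10) = -64 - 1*10 = -64 - 10 = -74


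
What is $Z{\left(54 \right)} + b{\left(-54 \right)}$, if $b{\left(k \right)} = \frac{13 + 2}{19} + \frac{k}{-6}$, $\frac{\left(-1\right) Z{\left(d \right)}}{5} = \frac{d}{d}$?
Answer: $\frac{91}{19} \approx 4.7895$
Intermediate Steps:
$Z{\left(d \right)} = -5$ ($Z{\left(d \right)} = - 5 \frac{d}{d} = \left(-5\right) 1 = -5$)
$b{\left(k \right)} = \frac{15}{19} - \frac{k}{6}$ ($b{\left(k \right)} = 15 \cdot \frac{1}{19} + k \left(- \frac{1}{6}\right) = \frac{15}{19} - \frac{k}{6}$)
$Z{\left(54 \right)} + b{\left(-54 \right)} = -5 + \left(\frac{15}{19} - -9\right) = -5 + \left(\frac{15}{19} + 9\right) = -5 + \frac{186}{19} = \frac{91}{19}$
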